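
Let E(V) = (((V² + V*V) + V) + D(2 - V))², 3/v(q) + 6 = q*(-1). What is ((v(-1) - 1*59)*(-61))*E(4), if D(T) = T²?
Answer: 5816960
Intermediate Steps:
v(q) = 3/(-6 - q) (v(q) = 3/(-6 + q*(-1)) = 3/(-6 - q))
E(V) = (V + (2 - V)² + 2*V²)² (E(V) = (((V² + V*V) + V) + (2 - V)²)² = (((V² + V²) + V) + (2 - V)²)² = ((2*V² + V) + (2 - V)²)² = ((V + 2*V²) + (2 - V)²)² = (V + (2 - V)² + 2*V²)²)
((v(-1) - 1*59)*(-61))*E(4) = ((-3/(6 - 1) - 1*59)*(-61))*(4 + (-2 + 4)² + 2*4²)² = ((-3/5 - 59)*(-61))*(4 + 2² + 2*16)² = ((-3*⅕ - 59)*(-61))*(4 + 4 + 32)² = ((-⅗ - 59)*(-61))*40² = -298/5*(-61)*1600 = (18178/5)*1600 = 5816960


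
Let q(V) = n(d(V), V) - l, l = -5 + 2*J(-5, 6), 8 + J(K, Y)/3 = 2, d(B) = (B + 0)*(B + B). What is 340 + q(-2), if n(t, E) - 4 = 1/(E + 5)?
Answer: 1156/3 ≈ 385.33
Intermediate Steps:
d(B) = 2*B² (d(B) = B*(2*B) = 2*B²)
J(K, Y) = -18 (J(K, Y) = -24 + 3*2 = -24 + 6 = -18)
n(t, E) = 4 + 1/(5 + E) (n(t, E) = 4 + 1/(E + 5) = 4 + 1/(5 + E))
l = -41 (l = -5 + 2*(-18) = -5 - 36 = -41)
q(V) = 41 + (21 + 4*V)/(5 + V) (q(V) = (21 + 4*V)/(5 + V) - 1*(-41) = (21 + 4*V)/(5 + V) + 41 = 41 + (21 + 4*V)/(5 + V))
340 + q(-2) = 340 + (226 + 45*(-2))/(5 - 2) = 340 + (226 - 90)/3 = 340 + (⅓)*136 = 340 + 136/3 = 1156/3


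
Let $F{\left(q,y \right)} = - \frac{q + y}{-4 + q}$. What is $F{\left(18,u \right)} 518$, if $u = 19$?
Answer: $-1369$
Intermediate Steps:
$F{\left(q,y \right)} = - \frac{q + y}{-4 + q}$
$F{\left(18,u \right)} 518 = \frac{\left(-1\right) 18 - 19}{-4 + 18} \cdot 518 = \frac{-18 - 19}{14} \cdot 518 = \frac{1}{14} \left(-37\right) 518 = \left(- \frac{37}{14}\right) 518 = -1369$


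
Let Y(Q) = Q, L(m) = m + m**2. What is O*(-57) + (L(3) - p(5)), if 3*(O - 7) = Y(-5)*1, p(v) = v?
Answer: -297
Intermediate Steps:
O = 16/3 (O = 7 + (-5*1)/3 = 7 + (1/3)*(-5) = 7 - 5/3 = 16/3 ≈ 5.3333)
O*(-57) + (L(3) - p(5)) = (16/3)*(-57) + (3*(1 + 3) - 1*5) = -304 + (3*4 - 5) = -304 + (12 - 5) = -304 + 7 = -297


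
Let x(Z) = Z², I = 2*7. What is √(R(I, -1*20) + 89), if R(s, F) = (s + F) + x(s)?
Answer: 3*√31 ≈ 16.703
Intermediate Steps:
I = 14
R(s, F) = F + s + s² (R(s, F) = (s + F) + s² = (F + s) + s² = F + s + s²)
√(R(I, -1*20) + 89) = √((-1*20 + 14 + 14²) + 89) = √((-20 + 14 + 196) + 89) = √(190 + 89) = √279 = 3*√31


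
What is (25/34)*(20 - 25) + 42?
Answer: 1303/34 ≈ 38.324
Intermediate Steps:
(25/34)*(20 - 25) + 42 = (25*(1/34))*(-5) + 42 = (25/34)*(-5) + 42 = -125/34 + 42 = 1303/34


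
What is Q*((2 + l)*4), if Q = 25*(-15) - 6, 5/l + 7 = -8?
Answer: -2540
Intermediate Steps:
l = -⅓ (l = 5/(-7 - 8) = 5/(-15) = 5*(-1/15) = -⅓ ≈ -0.33333)
Q = -381 (Q = -375 - 6 = -381)
Q*((2 + l)*4) = -381*(2 - ⅓)*4 = -635*4 = -381*20/3 = -2540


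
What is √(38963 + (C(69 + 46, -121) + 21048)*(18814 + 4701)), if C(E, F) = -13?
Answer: 2*√123669247 ≈ 22241.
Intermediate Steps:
√(38963 + (C(69 + 46, -121) + 21048)*(18814 + 4701)) = √(38963 + (-13 + 21048)*(18814 + 4701)) = √(38963 + 21035*23515) = √(38963 + 494638025) = √494676988 = 2*√123669247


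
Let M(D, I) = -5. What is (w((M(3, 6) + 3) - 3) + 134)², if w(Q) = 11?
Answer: 21025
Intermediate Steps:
(w((M(3, 6) + 3) - 3) + 134)² = (11 + 134)² = 145² = 21025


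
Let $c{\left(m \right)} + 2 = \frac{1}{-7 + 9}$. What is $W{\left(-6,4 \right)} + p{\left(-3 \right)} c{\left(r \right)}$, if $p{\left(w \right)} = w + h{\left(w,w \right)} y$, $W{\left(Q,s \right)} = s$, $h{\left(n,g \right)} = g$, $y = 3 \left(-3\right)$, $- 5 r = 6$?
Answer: $-32$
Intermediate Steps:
$r = - \frac{6}{5}$ ($r = \left(- \frac{1}{5}\right) 6 = - \frac{6}{5} \approx -1.2$)
$c{\left(m \right)} = - \frac{3}{2}$ ($c{\left(m \right)} = -2 + \frac{1}{-7 + 9} = -2 + \frac{1}{2} = - \frac{3}{2}$)
$y = -9$
$p{\left(w \right)} = - 8 w$ ($p{\left(w \right)} = w + w \left(-9\right) = w - 9 w = - 8 w$)
$W{\left(-6,4 \right)} + p{\left(-3 \right)} c{\left(r \right)} = 4 + \left(-8\right) \left(-3\right) \left(- \frac{3}{2}\right) = 4 + 24 \left(- \frac{3}{2}\right) = 4 - 36 = -32$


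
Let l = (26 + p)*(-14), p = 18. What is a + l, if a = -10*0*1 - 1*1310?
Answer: -1926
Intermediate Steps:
l = -616 (l = (26 + 18)*(-14) = 44*(-14) = -616)
a = -1310 (a = 0*1 - 1310 = 0 - 1310 = -1310)
a + l = -1310 - 616 = -1926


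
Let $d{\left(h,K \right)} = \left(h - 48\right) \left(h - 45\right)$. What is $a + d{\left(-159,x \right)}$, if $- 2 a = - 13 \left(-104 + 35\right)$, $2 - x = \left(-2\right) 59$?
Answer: $\frac{83559}{2} \approx 41780.0$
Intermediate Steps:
$x = 120$ ($x = 2 - \left(-2\right) 59 = 2 - -118 = 2 + 118 = 120$)
$a = - \frac{897}{2}$ ($a = - \frac{\left(-13\right) \left(-104 + 35\right)}{2} = - \frac{\left(-13\right) \left(-69\right)}{2} = \left(- \frac{1}{2}\right) 897 = - \frac{897}{2} \approx -448.5$)
$d{\left(h,K \right)} = \left(-48 + h\right) \left(-45 + h\right)$
$a + d{\left(-159,x \right)} = - \frac{897}{2} + \left(2160 + \left(-159\right)^{2} - -14787\right) = - \frac{897}{2} + \left(2160 + 25281 + 14787\right) = - \frac{897}{2} + 42228 = \frac{83559}{2}$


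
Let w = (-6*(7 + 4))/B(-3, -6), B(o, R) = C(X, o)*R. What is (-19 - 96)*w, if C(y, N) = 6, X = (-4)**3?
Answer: -1265/6 ≈ -210.83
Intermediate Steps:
X = -64
B(o, R) = 6*R
w = 11/6 (w = (-6*(7 + 4))/((6*(-6))) = -6*11/(-36) = -66*(-1/36) = 11/6 ≈ 1.8333)
(-19 - 96)*w = (-19 - 96)*(11/6) = -115*11/6 = -1265/6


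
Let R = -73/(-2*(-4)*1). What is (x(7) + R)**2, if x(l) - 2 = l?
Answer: 1/64 ≈ 0.015625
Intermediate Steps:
x(l) = 2 + l
R = -73/8 (R = -73/(8*1) = -73/8 ≈ -9.1250)
(x(7) + R)**2 = ((2 + 7) - 73/8)**2 = (9 - 73/8)**2 = (-1/8)**2 = 1/64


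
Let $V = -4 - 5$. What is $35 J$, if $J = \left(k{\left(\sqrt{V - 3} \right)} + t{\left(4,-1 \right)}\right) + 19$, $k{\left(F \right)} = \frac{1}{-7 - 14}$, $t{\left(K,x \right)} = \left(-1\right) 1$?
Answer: $\frac{1885}{3} \approx 628.33$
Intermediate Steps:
$t{\left(K,x \right)} = -1$
$V = -9$
$k{\left(F \right)} = - \frac{1}{21}$ ($k{\left(F \right)} = \frac{1}{-21} = - \frac{1}{21}$)
$J = \frac{377}{21}$ ($J = \left(- \frac{1}{21} - 1\right) + 19 = - \frac{22}{21} + 19 = \frac{377}{21} \approx 17.952$)
$35 J = 35 \cdot \frac{377}{21} = \frac{1885}{3}$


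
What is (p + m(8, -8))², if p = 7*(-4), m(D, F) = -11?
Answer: 1521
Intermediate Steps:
p = -28
(p + m(8, -8))² = (-28 - 11)² = (-39)² = 1521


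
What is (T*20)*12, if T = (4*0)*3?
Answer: 0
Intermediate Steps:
T = 0 (T = 0*3 = 0)
(T*20)*12 = (0*20)*12 = 0*12 = 0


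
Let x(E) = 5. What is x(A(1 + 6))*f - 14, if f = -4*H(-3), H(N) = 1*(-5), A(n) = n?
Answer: 86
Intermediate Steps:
H(N) = -5
f = 20 (f = -4*(-5) = 20)
x(A(1 + 6))*f - 14 = 5*20 - 14 = 100 - 14 = 86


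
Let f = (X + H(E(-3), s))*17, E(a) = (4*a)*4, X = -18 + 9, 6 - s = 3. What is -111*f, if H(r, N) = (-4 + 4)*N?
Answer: 16983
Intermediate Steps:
s = 3 (s = 6 - 1*3 = 6 - 3 = 3)
X = -9
E(a) = 16*a
H(r, N) = 0 (H(r, N) = 0*N = 0)
f = -153 (f = (-9 + 0)*17 = -9*17 = -153)
-111*f = -111*(-153) = 16983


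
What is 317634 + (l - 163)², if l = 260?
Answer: 327043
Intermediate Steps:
317634 + (l - 163)² = 317634 + (260 - 163)² = 317634 + 97² = 317634 + 9409 = 327043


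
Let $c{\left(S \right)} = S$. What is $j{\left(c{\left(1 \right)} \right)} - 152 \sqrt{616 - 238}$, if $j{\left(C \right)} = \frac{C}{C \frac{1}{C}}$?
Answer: $1 - 456 \sqrt{42} \approx -2954.2$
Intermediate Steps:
$j{\left(C \right)} = C$ ($j{\left(C \right)} = \frac{C}{1} = C 1 = C$)
$j{\left(c{\left(1 \right)} \right)} - 152 \sqrt{616 - 238} = 1 - 152 \sqrt{616 - 238} = 1 - 152 \sqrt{378} = 1 - 152 \cdot 3 \sqrt{42} = 1 - 456 \sqrt{42}$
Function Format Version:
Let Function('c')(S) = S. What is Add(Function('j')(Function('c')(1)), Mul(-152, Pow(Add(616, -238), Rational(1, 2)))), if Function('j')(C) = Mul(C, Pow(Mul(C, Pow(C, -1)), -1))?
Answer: Add(1, Mul(-456, Pow(42, Rational(1, 2)))) ≈ -2954.2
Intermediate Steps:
Function('j')(C) = C (Function('j')(C) = Mul(C, Pow(1, -1)) = Mul(C, 1) = C)
Add(Function('j')(Function('c')(1)), Mul(-152, Pow(Add(616, -238), Rational(1, 2)))) = Add(1, Mul(-152, Pow(Add(616, -238), Rational(1, 2)))) = Add(1, Mul(-152, Pow(378, Rational(1, 2)))) = Add(1, Mul(-152, Mul(3, Pow(42, Rational(1, 2))))) = Add(1, Mul(-456, Pow(42, Rational(1, 2))))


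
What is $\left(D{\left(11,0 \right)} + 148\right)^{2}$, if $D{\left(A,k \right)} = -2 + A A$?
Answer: $71289$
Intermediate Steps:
$D{\left(A,k \right)} = -2 + A^{2}$
$\left(D{\left(11,0 \right)} + 148\right)^{2} = \left(\left(-2 + 11^{2}\right) + 148\right)^{2} = \left(\left(-2 + 121\right) + 148\right)^{2} = \left(119 + 148\right)^{2} = 267^{2} = 71289$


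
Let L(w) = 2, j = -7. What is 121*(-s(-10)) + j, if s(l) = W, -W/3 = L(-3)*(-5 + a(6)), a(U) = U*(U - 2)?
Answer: 13787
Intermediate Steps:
a(U) = U*(-2 + U)
W = -114 (W = -6*(-5 + 6*(-2 + 6)) = -6*(-5 + 6*4) = -6*(-5 + 24) = -6*19 = -3*38 = -114)
s(l) = -114
121*(-s(-10)) + j = 121*(-1*(-114)) - 7 = 121*114 - 7 = 13794 - 7 = 13787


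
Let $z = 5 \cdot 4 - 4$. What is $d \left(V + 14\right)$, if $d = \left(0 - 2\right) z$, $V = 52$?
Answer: $-2112$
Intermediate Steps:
$z = 16$ ($z = 20 - 4 = 16$)
$d = -32$ ($d = \left(0 - 2\right) 16 = \left(-2\right) 16 = -32$)
$d \left(V + 14\right) = - 32 \left(52 + 14\right) = \left(-32\right) 66 = -2112$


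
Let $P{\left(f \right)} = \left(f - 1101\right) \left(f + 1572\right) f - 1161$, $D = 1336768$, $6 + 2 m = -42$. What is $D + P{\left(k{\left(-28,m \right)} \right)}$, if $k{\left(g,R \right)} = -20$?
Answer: $36131447$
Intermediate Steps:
$m = -24$ ($m = -3 + \frac{1}{2} \left(-42\right) = -3 - 21 = -24$)
$P{\left(f \right)} = -1161 + f \left(-1101 + f\right) \left(1572 + f\right)$ ($P{\left(f \right)} = \left(-1101 + f\right) \left(1572 + f\right) f - 1161 = f \left(-1101 + f\right) \left(1572 + f\right) - 1161 = -1161 + f \left(-1101 + f\right) \left(1572 + f\right)$)
$D + P{\left(k{\left(-28,m \right)} \right)} = 1336768 + \left(-1161 + \left(-20\right)^{3} - -34615440 + 471 \left(-20\right)^{2}\right) = 1336768 + \left(-1161 - 8000 + 34615440 + 471 \cdot 400\right) = 1336768 + \left(-1161 - 8000 + 34615440 + 188400\right) = 1336768 + 34794679 = 36131447$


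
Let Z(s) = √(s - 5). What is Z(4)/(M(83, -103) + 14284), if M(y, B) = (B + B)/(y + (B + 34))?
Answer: 7*I/99885 ≈ 7.0081e-5*I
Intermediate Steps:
M(y, B) = 2*B/(34 + B + y) (M(y, B) = (2*B)/(y + (34 + B)) = (2*B)/(34 + B + y) = 2*B/(34 + B + y))
Z(s) = √(-5 + s)
Z(4)/(M(83, -103) + 14284) = √(-5 + 4)/(2*(-103)/(34 - 103 + 83) + 14284) = √(-1)/(2*(-103)/14 + 14284) = I/(2*(-103)*(1/14) + 14284) = I/(-103/7 + 14284) = I/(99885/7) = 7*I/99885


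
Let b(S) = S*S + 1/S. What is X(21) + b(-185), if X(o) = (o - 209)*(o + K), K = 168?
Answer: -241796/185 ≈ -1307.0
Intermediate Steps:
X(o) = (-209 + o)*(168 + o) (X(o) = (o - 209)*(o + 168) = (-209 + o)*(168 + o))
b(S) = 1/S + S² (b(S) = S² + 1/S = 1/S + S²)
X(21) + b(-185) = (-35112 + 21² - 41*21) + (1 + (-185)³)/(-185) = (-35112 + 441 - 861) - (1 - 6331625)/185 = -35532 - 1/185*(-6331624) = -35532 + 6331624/185 = -241796/185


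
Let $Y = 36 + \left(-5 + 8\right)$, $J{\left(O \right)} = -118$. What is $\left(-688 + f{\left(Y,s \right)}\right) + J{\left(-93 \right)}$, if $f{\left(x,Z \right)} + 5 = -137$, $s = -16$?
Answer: $-948$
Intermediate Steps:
$Y = 39$ ($Y = 36 + 3 = 39$)
$f{\left(x,Z \right)} = -142$ ($f{\left(x,Z \right)} = -5 - 137 = -142$)
$\left(-688 + f{\left(Y,s \right)}\right) + J{\left(-93 \right)} = \left(-688 - 142\right) - 118 = -830 - 118 = -948$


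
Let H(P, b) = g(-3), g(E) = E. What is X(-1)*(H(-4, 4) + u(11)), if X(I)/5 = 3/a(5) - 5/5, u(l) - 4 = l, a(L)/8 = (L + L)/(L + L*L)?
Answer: 15/2 ≈ 7.5000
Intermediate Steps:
H(P, b) = -3
a(L) = 16*L/(L + L²) (a(L) = 8*((L + L)/(L + L*L)) = 8*((2*L)/(L + L²)) = 8*(2*L/(L + L²)) = 16*L/(L + L²))
u(l) = 4 + l
X(I) = 5/8 (X(I) = 5*(3/((16/(1 + 5))) - 5/5) = 5*(3/((16/6)) - 5*⅕) = 5*(3/((16*(⅙))) - 1) = 5*(3/(8/3) - 1) = 5*(3*(3/8) - 1) = 5*(9/8 - 1) = 5*(⅛) = 5/8)
X(-1)*(H(-4, 4) + u(11)) = 5*(-3 + (4 + 11))/8 = 5*(-3 + 15)/8 = (5/8)*12 = 15/2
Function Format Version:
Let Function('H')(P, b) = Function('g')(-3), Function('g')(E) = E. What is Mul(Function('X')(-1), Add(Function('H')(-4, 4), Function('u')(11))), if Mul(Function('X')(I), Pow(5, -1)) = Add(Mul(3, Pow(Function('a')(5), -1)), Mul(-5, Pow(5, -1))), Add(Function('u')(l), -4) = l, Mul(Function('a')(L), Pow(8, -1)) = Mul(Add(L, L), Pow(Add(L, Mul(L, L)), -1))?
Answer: Rational(15, 2) ≈ 7.5000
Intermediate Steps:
Function('H')(P, b) = -3
Function('a')(L) = Mul(16, L, Pow(Add(L, Pow(L, 2)), -1)) (Function('a')(L) = Mul(8, Mul(Add(L, L), Pow(Add(L, Mul(L, L)), -1))) = Mul(8, Mul(Mul(2, L), Pow(Add(L, Pow(L, 2)), -1))) = Mul(8, Mul(2, L, Pow(Add(L, Pow(L, 2)), -1))) = Mul(16, L, Pow(Add(L, Pow(L, 2)), -1)))
Function('u')(l) = Add(4, l)
Function('X')(I) = Rational(5, 8) (Function('X')(I) = Mul(5, Add(Mul(3, Pow(Mul(16, Pow(Add(1, 5), -1)), -1)), Mul(-5, Pow(5, -1)))) = Mul(5, Add(Mul(3, Pow(Mul(16, Pow(6, -1)), -1)), Mul(-5, Rational(1, 5)))) = Mul(5, Add(Mul(3, Pow(Mul(16, Rational(1, 6)), -1)), -1)) = Mul(5, Add(Mul(3, Pow(Rational(8, 3), -1)), -1)) = Mul(5, Add(Mul(3, Rational(3, 8)), -1)) = Mul(5, Add(Rational(9, 8), -1)) = Mul(5, Rational(1, 8)) = Rational(5, 8))
Mul(Function('X')(-1), Add(Function('H')(-4, 4), Function('u')(11))) = Mul(Rational(5, 8), Add(-3, Add(4, 11))) = Mul(Rational(5, 8), Add(-3, 15)) = Mul(Rational(5, 8), 12) = Rational(15, 2)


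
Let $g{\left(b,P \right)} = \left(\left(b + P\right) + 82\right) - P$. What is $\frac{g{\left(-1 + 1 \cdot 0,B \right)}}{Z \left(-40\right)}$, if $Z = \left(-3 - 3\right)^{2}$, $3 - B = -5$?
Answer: $- \frac{9}{160} \approx -0.05625$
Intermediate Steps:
$B = 8$ ($B = 3 - -5 = 3 + 5 = 8$)
$Z = 36$ ($Z = \left(-6\right)^{2} = 36$)
$g{\left(b,P \right)} = 82 + b$ ($g{\left(b,P \right)} = \left(\left(P + b\right) + 82\right) - P = \left(82 + P + b\right) - P = 82 + b$)
$\frac{g{\left(-1 + 1 \cdot 0,B \right)}}{Z \left(-40\right)} = \frac{82 + \left(-1 + 1 \cdot 0\right)}{36 \left(-40\right)} = \frac{82 + \left(-1 + 0\right)}{-1440} = \left(82 - 1\right) \left(- \frac{1}{1440}\right) = 81 \left(- \frac{1}{1440}\right) = - \frac{9}{160}$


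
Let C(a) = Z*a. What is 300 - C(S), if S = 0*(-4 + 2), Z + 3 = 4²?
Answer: 300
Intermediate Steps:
Z = 13 (Z = -3 + 4² = -3 + 16 = 13)
S = 0 (S = 0*(-2) = 0)
C(a) = 13*a
300 - C(S) = 300 - 13*0 = 300 - 1*0 = 300 + 0 = 300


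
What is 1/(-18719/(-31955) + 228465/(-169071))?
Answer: -3099635/2372782 ≈ -1.3063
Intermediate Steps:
1/(-18719/(-31955) + 228465/(-169071)) = 1/(-18719*(-1/31955) + 228465*(-1/169071)) = 1/(18719/31955 - 76155/56357) = 1/(-2372782/3099635) = -3099635/2372782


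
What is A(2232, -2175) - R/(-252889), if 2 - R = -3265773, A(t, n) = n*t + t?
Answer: -1227107225377/252889 ≈ -4.8524e+6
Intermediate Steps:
A(t, n) = t + n*t
R = 3265775 (R = 2 - 1*(-3265773) = 2 + 3265773 = 3265775)
A(2232, -2175) - R/(-252889) = 2232*(1 - 2175) - 3265775/(-252889) = 2232*(-2174) - 3265775*(-1)/252889 = -4852368 - 1*(-3265775/252889) = -4852368 + 3265775/252889 = -1227107225377/252889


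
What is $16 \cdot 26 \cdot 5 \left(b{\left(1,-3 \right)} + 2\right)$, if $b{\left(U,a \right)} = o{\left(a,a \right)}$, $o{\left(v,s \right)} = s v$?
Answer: $22880$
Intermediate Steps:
$b{\left(U,a \right)} = a^{2}$ ($b{\left(U,a \right)} = a a = a^{2}$)
$16 \cdot 26 \cdot 5 \left(b{\left(1,-3 \right)} + 2\right) = 16 \cdot 26 \cdot 5 \left(\left(-3\right)^{2} + 2\right) = 416 \cdot 5 \left(9 + 2\right) = 416 \cdot 5 \cdot 11 = 416 \cdot 55 = 22880$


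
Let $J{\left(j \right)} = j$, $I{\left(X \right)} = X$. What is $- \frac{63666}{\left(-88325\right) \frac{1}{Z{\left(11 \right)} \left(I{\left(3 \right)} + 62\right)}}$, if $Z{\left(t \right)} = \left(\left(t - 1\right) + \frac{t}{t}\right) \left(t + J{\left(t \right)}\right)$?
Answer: $\frac{200293236}{17665} \approx 11338.0$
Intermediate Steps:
$Z{\left(t \right)} = 2 t^{2}$ ($Z{\left(t \right)} = \left(\left(t - 1\right) + \frac{t}{t}\right) \left(t + t\right) = \left(\left(t - 1\right) + 1\right) 2 t = \left(\left(-1 + t\right) + 1\right) 2 t = t 2 t = 2 t^{2}$)
$- \frac{63666}{\left(-88325\right) \frac{1}{Z{\left(11 \right)} \left(I{\left(3 \right)} + 62\right)}} = - \frac{63666}{\left(-88325\right) \frac{1}{2 \cdot 11^{2} \left(3 + 62\right)}} = - \frac{63666}{\left(-88325\right) \frac{1}{2 \cdot 121 \cdot 65}} = - \frac{63666}{\left(-88325\right) \frac{1}{242 \cdot 65}} = - \frac{63666}{\left(-88325\right) \frac{1}{15730}} = - \frac{63666}{- \frac{17665}{3146}} = \left(-63666\right) \left(- \frac{3146}{17665}\right) = \frac{200293236}{17665}$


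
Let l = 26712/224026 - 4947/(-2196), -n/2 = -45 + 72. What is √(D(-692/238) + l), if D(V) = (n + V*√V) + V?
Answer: √(-4491332021657166609 - 2012228448486696*I*√41174)/286977306 ≈ 0.33533 - 7.3924*I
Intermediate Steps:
n = -54 (n = -2*(-45 + 72) = -2*27 = -54)
l = 194486029/81993516 (l = 26712*(1/224026) - 4947*(-1/2196) = 13356/112013 + 1649/732 = 194486029/81993516 ≈ 2.3720)
D(V) = -54 + V + V^(3/2) (D(V) = (-54 + V*√V) + V = (-54 + V^(3/2)) + V = -54 + V + V^(3/2))
√(D(-692/238) + l) = √((-54 - 692/238 + (-692/238)^(3/2)) + 194486029/81993516) = √((-54 - 692*1/238 + (-692*1/238)^(3/2)) + 194486029/81993516) = √((-54 - 346/119 + (-346/119)^(3/2)) + 194486029/81993516) = √((-54 - 346/119 - 346*I*√41174/14161) + 194486029/81993516) = √((-6772/119 - 346*I*√41174/14161) + 194486029/81993516) = √(-1841232709/33762036 - 346*I*√41174/14161)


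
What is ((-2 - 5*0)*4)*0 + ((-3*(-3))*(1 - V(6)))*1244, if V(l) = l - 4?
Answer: -11196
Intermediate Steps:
V(l) = -4 + l
((-2 - 5*0)*4)*0 + ((-3*(-3))*(1 - V(6)))*1244 = ((-2 - 5*0)*4)*0 + ((-3*(-3))*(1 - (-4 + 6)))*1244 = ((-2 + 0)*4)*0 + (9*(1 - 1*2))*1244 = -2*4*0 + (9*(1 - 2))*1244 = -8*0 + (9*(-1))*1244 = 0 - 9*1244 = 0 - 11196 = -11196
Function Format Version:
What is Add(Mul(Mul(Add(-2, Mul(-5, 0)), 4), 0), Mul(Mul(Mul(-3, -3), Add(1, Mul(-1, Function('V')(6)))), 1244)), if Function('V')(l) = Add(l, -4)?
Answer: -11196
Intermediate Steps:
Function('V')(l) = Add(-4, l)
Add(Mul(Mul(Add(-2, Mul(-5, 0)), 4), 0), Mul(Mul(Mul(-3, -3), Add(1, Mul(-1, Function('V')(6)))), 1244)) = Add(Mul(Mul(Add(-2, Mul(-5, 0)), 4), 0), Mul(Mul(Mul(-3, -3), Add(1, Mul(-1, Add(-4, 6)))), 1244)) = Add(Mul(Mul(Add(-2, 0), 4), 0), Mul(Mul(9, Add(1, Mul(-1, 2))), 1244)) = Add(Mul(Mul(-2, 4), 0), Mul(Mul(9, Add(1, -2)), 1244)) = Add(Mul(-8, 0), Mul(Mul(9, -1), 1244)) = Add(0, Mul(-9, 1244)) = Add(0, -11196) = -11196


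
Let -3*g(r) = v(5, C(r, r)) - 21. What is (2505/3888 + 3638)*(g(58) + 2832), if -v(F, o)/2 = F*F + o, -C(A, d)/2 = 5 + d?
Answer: 39210904145/3888 ≈ 1.0085e+7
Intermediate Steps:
C(A, d) = -10 - 2*d (C(A, d) = -2*(5 + d) = -10 - 2*d)
v(F, o) = -2*o - 2*F² (v(F, o) = -2*(F*F + o) = -2*(F² + o) = -2*(o + F²) = -2*o - 2*F²)
g(r) = 17 - 4*r/3 (g(r) = -((-2*(-10 - 2*r) - 2*5²) - 21)/3 = -(((20 + 4*r) - 2*25) - 21)/3 = -(((20 + 4*r) - 50) - 21)/3 = -((-30 + 4*r) - 21)/3 = -(-51 + 4*r)/3 = 17 - 4*r/3)
(2505/3888 + 3638)*(g(58) + 2832) = (2505/3888 + 3638)*((17 - 4/3*58) + 2832) = (2505*(1/3888) + 3638)*((17 - 232/3) + 2832) = (835/1296 + 3638)*(-181/3 + 2832) = (4715683/1296)*(8315/3) = 39210904145/3888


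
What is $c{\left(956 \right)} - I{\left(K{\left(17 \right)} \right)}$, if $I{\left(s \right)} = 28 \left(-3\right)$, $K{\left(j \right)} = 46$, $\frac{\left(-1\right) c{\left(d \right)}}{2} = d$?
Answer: $-1828$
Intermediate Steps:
$c{\left(d \right)} = - 2 d$
$I{\left(s \right)} = -84$
$c{\left(956 \right)} - I{\left(K{\left(17 \right)} \right)} = \left(-2\right) 956 - -84 = -1912 + 84 = -1828$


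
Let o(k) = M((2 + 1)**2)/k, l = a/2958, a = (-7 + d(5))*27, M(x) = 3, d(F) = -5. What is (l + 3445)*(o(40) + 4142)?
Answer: 281384575073/19720 ≈ 1.4269e+7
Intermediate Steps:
a = -324 (a = (-7 - 5)*27 = -12*27 = -324)
l = -54/493 (l = -324/2958 = -324*1/2958 = -54/493 ≈ -0.10953)
o(k) = 3/k
(l + 3445)*(o(40) + 4142) = (-54/493 + 3445)*(3/40 + 4142) = 1698331*(3*(1/40) + 4142)/493 = 1698331*(3/40 + 4142)/493 = (1698331/493)*(165683/40) = 281384575073/19720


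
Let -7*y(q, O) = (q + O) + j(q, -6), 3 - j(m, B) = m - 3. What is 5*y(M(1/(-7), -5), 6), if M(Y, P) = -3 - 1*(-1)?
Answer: -60/7 ≈ -8.5714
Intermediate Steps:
j(m, B) = 6 - m (j(m, B) = 3 - (m - 3) = 3 - (-3 + m) = 3 + (3 - m) = 6 - m)
M(Y, P) = -2 (M(Y, P) = -3 + 1 = -2)
y(q, O) = -6/7 - O/7 (y(q, O) = -((q + O) + (6 - q))/7 = -((O + q) + (6 - q))/7 = -(6 + O)/7 = -6/7 - O/7)
5*y(M(1/(-7), -5), 6) = 5*(-6/7 - 1/7*6) = 5*(-6/7 - 6/7) = 5*(-12/7) = -60/7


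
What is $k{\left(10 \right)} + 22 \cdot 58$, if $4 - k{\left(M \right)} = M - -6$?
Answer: $1264$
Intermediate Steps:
$k{\left(M \right)} = -2 - M$ ($k{\left(M \right)} = 4 - \left(M - -6\right) = 4 - \left(M + 6\right) = 4 - \left(6 + M\right) = -2 - M$)
$k{\left(10 \right)} + 22 \cdot 58 = \left(-2 - 10\right) + 22 \cdot 58 = \left(-2 - 10\right) + 1276 = -12 + 1276 = 1264$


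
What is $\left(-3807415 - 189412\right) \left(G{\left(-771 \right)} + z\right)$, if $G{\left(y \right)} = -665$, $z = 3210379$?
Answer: $-12828671577478$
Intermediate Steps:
$\left(-3807415 - 189412\right) \left(G{\left(-771 \right)} + z\right) = \left(-3807415 - 189412\right) \left(-665 + 3210379\right) = \left(-3996827\right) 3209714 = -12828671577478$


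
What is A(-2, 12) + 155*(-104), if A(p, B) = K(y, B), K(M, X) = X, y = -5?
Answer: -16108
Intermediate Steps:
A(p, B) = B
A(-2, 12) + 155*(-104) = 12 + 155*(-104) = 12 - 16120 = -16108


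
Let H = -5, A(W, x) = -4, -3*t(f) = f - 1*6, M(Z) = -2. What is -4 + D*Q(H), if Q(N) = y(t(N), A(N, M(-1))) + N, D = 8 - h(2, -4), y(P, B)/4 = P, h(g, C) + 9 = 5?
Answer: 112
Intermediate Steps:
h(g, C) = -4 (h(g, C) = -9 + 5 = -4)
t(f) = 2 - f/3 (t(f) = -(f - 1*6)/3 = -(f - 6)/3 = -(-6 + f)/3 = 2 - f/3)
y(P, B) = 4*P
D = 12 (D = 8 - 1*(-4) = 8 + 4 = 12)
Q(N) = 8 - N/3 (Q(N) = 4*(2 - N/3) + N = (8 - 4*N/3) + N = 8 - N/3)
-4 + D*Q(H) = -4 + 12*(8 - ⅓*(-5)) = -4 + 12*(8 + 5/3) = -4 + 12*(29/3) = -4 + 116 = 112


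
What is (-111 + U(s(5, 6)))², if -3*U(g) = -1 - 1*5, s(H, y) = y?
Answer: 11881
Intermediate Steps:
U(g) = 2 (U(g) = -(-1 - 1*5)/3 = -(-1 - 5)/3 = -⅓*(-6) = 2)
(-111 + U(s(5, 6)))² = (-111 + 2)² = (-109)² = 11881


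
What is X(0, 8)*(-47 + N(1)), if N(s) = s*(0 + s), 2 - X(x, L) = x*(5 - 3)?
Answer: -92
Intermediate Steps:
X(x, L) = 2 - 2*x (X(x, L) = 2 - x*(5 - 3) = 2 - x*2 = 2 - 2*x)
N(s) = s**2 (N(s) = s*s = s**2)
X(0, 8)*(-47 + N(1)) = (2 - 2*0)*(-47 + 1**2) = (2 + 0)*(-47 + 1) = 2*(-46) = -92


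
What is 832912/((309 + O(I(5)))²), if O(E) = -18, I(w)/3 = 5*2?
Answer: 832912/84681 ≈ 9.8359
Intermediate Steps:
I(w) = 30 (I(w) = 3*(5*2) = 3*10 = 30)
832912/((309 + O(I(5)))²) = 832912/((309 - 18)²) = 832912/(291²) = 832912/84681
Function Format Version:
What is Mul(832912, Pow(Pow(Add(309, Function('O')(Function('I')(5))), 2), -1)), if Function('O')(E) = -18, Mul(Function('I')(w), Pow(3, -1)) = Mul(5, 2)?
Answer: Rational(832912, 84681) ≈ 9.8359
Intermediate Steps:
Function('I')(w) = 30 (Function('I')(w) = Mul(3, Mul(5, 2)) = Mul(3, 10) = 30)
Mul(832912, Pow(Pow(Add(309, Function('O')(Function('I')(5))), 2), -1)) = Mul(832912, Pow(Pow(Add(309, -18), 2), -1)) = Mul(832912, Pow(Pow(291, 2), -1)) = Mul(832912, Pow(84681, -1)) = Mul(832912, Rational(1, 84681)) = Rational(832912, 84681)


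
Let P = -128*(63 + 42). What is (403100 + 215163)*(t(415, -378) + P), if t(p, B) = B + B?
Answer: -8776861548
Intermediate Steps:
t(p, B) = 2*B
P = -13440 (P = -128*105 = -13440)
(403100 + 215163)*(t(415, -378) + P) = (403100 + 215163)*(2*(-378) - 13440) = 618263*(-756 - 13440) = 618263*(-14196) = -8776861548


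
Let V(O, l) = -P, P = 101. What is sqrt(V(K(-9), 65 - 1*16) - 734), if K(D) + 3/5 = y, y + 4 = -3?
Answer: I*sqrt(835) ≈ 28.896*I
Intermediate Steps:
y = -7 (y = -4 - 3 = -7)
K(D) = -38/5 (K(D) = -3/5 - 7 = -38/5)
V(O, l) = -101 (V(O, l) = -1*101 = -101)
sqrt(V(K(-9), 65 - 1*16) - 734) = sqrt(-101 - 734) = sqrt(-835) = I*sqrt(835)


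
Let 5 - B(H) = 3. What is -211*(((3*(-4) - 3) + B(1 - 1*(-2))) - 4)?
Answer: 3587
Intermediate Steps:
B(H) = 2 (B(H) = 5 - 1*3 = 5 - 3 = 2)
-211*(((3*(-4) - 3) + B(1 - 1*(-2))) - 4) = -211*(((3*(-4) - 3) + 2) - 4) = -211*(((-12 - 3) + 2) - 4) = -211*((-15 + 2) - 4) = -211*(-13 - 4) = -211*(-17) = 3587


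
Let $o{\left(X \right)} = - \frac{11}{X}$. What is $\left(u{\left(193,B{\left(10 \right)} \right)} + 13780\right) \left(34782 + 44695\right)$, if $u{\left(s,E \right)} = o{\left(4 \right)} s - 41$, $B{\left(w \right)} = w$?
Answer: $\frac{4199008341}{4} \approx 1.0498 \cdot 10^{9}$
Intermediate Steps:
$u{\left(s,E \right)} = -41 - \frac{11 s}{4}$ ($u{\left(s,E \right)} = - \frac{11}{4} s - 41 = \left(-11\right) \frac{1}{4} s - 41 = - \frac{11 s}{4} - 41 = -41 - \frac{11 s}{4}$)
$\left(u{\left(193,B{\left(10 \right)} \right)} + 13780\right) \left(34782 + 44695\right) = \left(\left(-41 - \frac{2123}{4}\right) + 13780\right) \left(34782 + 44695\right) = \left(\left(-41 - \frac{2123}{4}\right) + 13780\right) 79477 = \left(- \frac{2287}{4} + 13780\right) 79477 = \frac{52833}{4} \cdot 79477 = \frac{4199008341}{4}$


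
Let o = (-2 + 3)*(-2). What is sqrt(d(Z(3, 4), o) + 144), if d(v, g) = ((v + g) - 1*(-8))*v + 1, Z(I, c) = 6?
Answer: sqrt(217) ≈ 14.731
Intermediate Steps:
o = -2 (o = 1*(-2) = -2)
d(v, g) = 1 + v*(8 + g + v) (d(v, g) = ((g + v) + 8)*v + 1 = (8 + g + v)*v + 1 = v*(8 + g + v) + 1 = 1 + v*(8 + g + v))
sqrt(d(Z(3, 4), o) + 144) = sqrt((1 + 6**2 + 8*6 - 2*6) + 144) = sqrt((1 + 36 + 48 - 12) + 144) = sqrt(73 + 144) = sqrt(217)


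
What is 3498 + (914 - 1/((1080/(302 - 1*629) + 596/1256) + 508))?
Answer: 76283485482/17290009 ≈ 4412.0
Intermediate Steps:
3498 + (914 - 1/((1080/(302 - 1*629) + 596/1256) + 508)) = 3498 + (914 - 1/((1080/(302 - 629) + 596*(1/1256)) + 508)) = 3498 + (914 - 1/((1080/(-327) + 149/314) + 508)) = 3498 + (914 - 1/((1080*(-1/327) + 149/314) + 508)) = 3498 + (914 - 1/((-360/109 + 149/314) + 508)) = 3498 + (914 - 1/(-96799/34226 + 508)) = 3498 + (914 - 1/17290009/34226) = 3498 + (914 - 1*34226/17290009) = 3498 + (914 - 34226/17290009) = 3498 + 15803034000/17290009 = 76283485482/17290009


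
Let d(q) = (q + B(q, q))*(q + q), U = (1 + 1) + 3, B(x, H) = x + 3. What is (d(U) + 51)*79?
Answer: 14299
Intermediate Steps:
B(x, H) = 3 + x
U = 5 (U = 2 + 3 = 5)
d(q) = 2*q*(3 + 2*q) (d(q) = (q + (3 + q))*(q + q) = (3 + 2*q)*(2*q) = 2*q*(3 + 2*q))
(d(U) + 51)*79 = (2*5*(3 + 2*5) + 51)*79 = (2*5*(3 + 10) + 51)*79 = (2*5*13 + 51)*79 = (130 + 51)*79 = 181*79 = 14299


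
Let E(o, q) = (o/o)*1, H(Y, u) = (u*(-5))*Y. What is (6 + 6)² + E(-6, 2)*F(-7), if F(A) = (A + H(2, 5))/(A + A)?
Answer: 2073/14 ≈ 148.07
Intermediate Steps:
H(Y, u) = -5*Y*u (H(Y, u) = (-5*u)*Y = -5*Y*u)
E(o, q) = 1 (E(o, q) = 1*1 = 1)
F(A) = (-50 + A)/(2*A) (F(A) = (A - 5*2*5)/(A + A) = (A - 50)/((2*A)) = (-50 + A)*(1/(2*A)) = (-50 + A)/(2*A))
(6 + 6)² + E(-6, 2)*F(-7) = (6 + 6)² + 1*((½)*(-50 - 7)/(-7)) = 12² + 1*((½)*(-⅐)*(-57)) = 144 + 1*(57/14) = 144 + 57/14 = 2073/14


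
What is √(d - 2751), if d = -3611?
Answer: I*√6362 ≈ 79.762*I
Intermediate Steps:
√(d - 2751) = √(-3611 - 2751) = √(-6362) = I*√6362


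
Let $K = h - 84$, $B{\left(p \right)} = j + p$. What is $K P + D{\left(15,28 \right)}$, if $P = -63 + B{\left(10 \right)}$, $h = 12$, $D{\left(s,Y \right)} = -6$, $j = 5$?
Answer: $3450$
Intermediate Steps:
$B{\left(p \right)} = 5 + p$
$K = -72$ ($K = 12 - 84 = -72$)
$P = -48$ ($P = -63 + \left(5 + 10\right) = -63 + 15 = -48$)
$K P + D{\left(15,28 \right)} = \left(-72\right) \left(-48\right) - 6 = 3456 - 6 = 3450$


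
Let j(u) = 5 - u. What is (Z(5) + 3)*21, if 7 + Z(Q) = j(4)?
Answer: -63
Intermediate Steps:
Z(Q) = -6 (Z(Q) = -7 + (5 - 1*4) = -7 + (5 - 4) = -7 + 1 = -6)
(Z(5) + 3)*21 = (-6 + 3)*21 = -3*21 = -63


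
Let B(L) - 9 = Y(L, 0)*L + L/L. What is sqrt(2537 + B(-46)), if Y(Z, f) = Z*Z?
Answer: I*sqrt(94789) ≈ 307.88*I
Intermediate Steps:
Y(Z, f) = Z**2
B(L) = 10 + L**3 (B(L) = 9 + (L**2*L + L/L) = 9 + (L**3 + 1) = 9 + (1 + L**3) = 10 + L**3)
sqrt(2537 + B(-46)) = sqrt(2537 + (10 + (-46)**3)) = sqrt(2537 + (10 - 97336)) = sqrt(2537 - 97326) = sqrt(-94789) = I*sqrt(94789)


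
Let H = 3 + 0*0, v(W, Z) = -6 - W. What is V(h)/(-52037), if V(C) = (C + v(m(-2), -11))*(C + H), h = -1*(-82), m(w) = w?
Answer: -390/3061 ≈ -0.12741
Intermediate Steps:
h = 82
H = 3 (H = 3 + 0 = 3)
V(C) = (-4 + C)*(3 + C) (V(C) = (C + (-6 - 1*(-2)))*(C + 3) = (C + (-6 + 2))*(3 + C) = (C - 4)*(3 + C) = (-4 + C)*(3 + C))
V(h)/(-52037) = (-12 + 82² - 1*82)/(-52037) = (-12 + 6724 - 82)*(-1/52037) = 6630*(-1/52037) = -390/3061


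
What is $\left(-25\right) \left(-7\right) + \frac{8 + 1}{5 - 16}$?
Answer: $\frac{1916}{11} \approx 174.18$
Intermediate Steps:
$\left(-25\right) \left(-7\right) + \frac{8 + 1}{5 - 16} = 175 + \frac{9}{-11} = 175 + 9 \left(- \frac{1}{11}\right) = 175 - \frac{9}{11} = \frac{1916}{11}$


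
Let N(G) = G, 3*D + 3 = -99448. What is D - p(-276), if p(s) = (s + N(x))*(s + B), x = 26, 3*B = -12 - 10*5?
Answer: -107317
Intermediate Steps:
D = -99451/3 (D = -1 + (1/3)*(-99448) = -1 - 99448/3 = -99451/3 ≈ -33150.)
B = -62/3 (B = (-12 - 10*5)/3 = (-12 - 50)/3 = (1/3)*(-62) = -62/3 ≈ -20.667)
p(s) = (26 + s)*(-62/3 + s) (p(s) = (s + 26)*(s - 62/3) = (26 + s)*(-62/3 + s))
D - p(-276) = -99451/3 - (-1612/3 + (-276)**2 + (16/3)*(-276)) = -99451/3 - (-1612/3 + 76176 - 1472) = -99451/3 - 1*222500/3 = -99451/3 - 222500/3 = -107317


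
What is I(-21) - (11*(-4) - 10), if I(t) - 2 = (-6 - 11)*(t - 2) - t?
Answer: 468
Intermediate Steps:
I(t) = 36 - 18*t (I(t) = 2 + ((-6 - 11)*(t - 2) - t) = 2 + (-17*(-2 + t) - t) = 2 + ((34 - 17*t) - t) = 2 + (34 - 18*t) = 36 - 18*t)
I(-21) - (11*(-4) - 10) = (36 - 18*(-21)) - (11*(-4) - 10) = (36 + 378) - (-44 - 10) = 414 - 1*(-54) = 414 + 54 = 468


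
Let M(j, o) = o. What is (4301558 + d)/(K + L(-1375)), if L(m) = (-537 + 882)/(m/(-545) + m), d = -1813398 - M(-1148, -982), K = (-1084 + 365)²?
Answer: 74475128640/15467465599 ≈ 4.8150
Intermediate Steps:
K = 516961 (K = (-719)² = 516961)
d = -1812416 (d = -1813398 - 1*(-982) = -1813398 + 982 = -1812416)
L(m) = 188025/(544*m) (L(m) = 345/(m*(-1/545) + m) = 345/(-m/545 + m) = 345/((544*m/545)) = 345*(545/(544*m)) = 188025/(544*m))
(4301558 + d)/(K + L(-1375)) = (4301558 - 1812416)/(516961 + (188025/544)/(-1375)) = 2489142/(516961 + (188025/544)*(-1/1375)) = 2489142/(516961 - 7521/29920) = 2489142/(15467465599/29920) = 2489142*(29920/15467465599) = 74475128640/15467465599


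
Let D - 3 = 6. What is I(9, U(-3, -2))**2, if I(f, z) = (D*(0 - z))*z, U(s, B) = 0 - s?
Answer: 6561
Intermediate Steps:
D = 9 (D = 3 + 6 = 9)
U(s, B) = -s
I(f, z) = -9*z**2 (I(f, z) = (9*(0 - z))*z = (9*(-z))*z = (-9*z)*z = -9*z**2)
I(9, U(-3, -2))**2 = (-9*(-1*(-3))**2)**2 = (-9*3**2)**2 = (-9*9)**2 = (-81)**2 = 6561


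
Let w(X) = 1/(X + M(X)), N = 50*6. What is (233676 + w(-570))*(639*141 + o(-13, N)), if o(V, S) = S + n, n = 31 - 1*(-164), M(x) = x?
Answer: 4022232258261/190 ≈ 2.1170e+10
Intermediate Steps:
n = 195 (n = 31 + 164 = 195)
N = 300
o(V, S) = 195 + S (o(V, S) = S + 195 = 195 + S)
w(X) = 1/(2*X) (w(X) = 1/(X + X) = 1/(2*X))
(233676 + w(-570))*(639*141 + o(-13, N)) = (233676 + (½)/(-570))*(639*141 + (195 + 300)) = (233676 + (½)*(-1/570))*(90099 + 495) = (233676 - 1/1140)*90594 = (266390639/1140)*90594 = 4022232258261/190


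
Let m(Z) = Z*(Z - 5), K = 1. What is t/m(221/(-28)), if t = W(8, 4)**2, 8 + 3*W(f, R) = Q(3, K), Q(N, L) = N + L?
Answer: 12544/718029 ≈ 0.017470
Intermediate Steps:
Q(N, L) = L + N
m(Z) = Z*(-5 + Z)
W(f, R) = -4/3 (W(f, R) = -8/3 + (1 + 3)/3 = -8/3 + (1/3)*4 = -8/3 + 4/3 = -4/3)
t = 16/9 (t = (-4/3)**2 = 16/9 ≈ 1.7778)
t/m(221/(-28)) = 16/(9*(((221/(-28))*(-5 + 221/(-28))))) = 16/(9*(((221*(-1/28))*(-5 + 221*(-1/28))))) = 16/(9*((-221*(-5 - 221/28)/28))) = 16/(9*((-221/28*(-361/28)))) = 16/(9*(79781/784)) = (16/9)*(784/79781) = 12544/718029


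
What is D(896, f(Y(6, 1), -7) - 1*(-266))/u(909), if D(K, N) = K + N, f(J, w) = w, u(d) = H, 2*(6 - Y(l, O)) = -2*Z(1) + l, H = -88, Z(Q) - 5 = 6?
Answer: -105/8 ≈ -13.125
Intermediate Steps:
Z(Q) = 11 (Z(Q) = 5 + 6 = 11)
Y(l, O) = 17 - l/2 (Y(l, O) = 6 - (-2*11 + l)/2 = 6 - (-22 + l)/2 = 6 + (11 - l/2) = 17 - l/2)
u(d) = -88
D(896, f(Y(6, 1), -7) - 1*(-266))/u(909) = (896 + (-7 - 1*(-266)))/(-88) = (896 + (-7 + 266))*(-1/88) = (896 + 259)*(-1/88) = 1155*(-1/88) = -105/8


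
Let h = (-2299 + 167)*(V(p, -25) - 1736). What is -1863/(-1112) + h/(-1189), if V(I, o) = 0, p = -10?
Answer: -100328437/32248 ≈ -3111.2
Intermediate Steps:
h = 3701152 (h = (-2299 + 167)*(0 - 1736) = -2132*(-1736) = 3701152)
-1863/(-1112) + h/(-1189) = -1863/(-1112) + 3701152/(-1189) = -1863*(-1/1112) + 3701152*(-1/1189) = 1863/1112 - 90272/29 = -100328437/32248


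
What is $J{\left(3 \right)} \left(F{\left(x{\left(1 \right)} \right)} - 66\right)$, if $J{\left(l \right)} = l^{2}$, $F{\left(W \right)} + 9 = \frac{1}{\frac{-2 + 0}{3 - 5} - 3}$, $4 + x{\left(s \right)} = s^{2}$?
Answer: $- \frac{1359}{2} \approx -679.5$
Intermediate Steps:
$x{\left(s \right)} = -4 + s^{2}$
$F{\left(W \right)} = - \frac{19}{2}$ ($F{\left(W \right)} = -9 + \frac{1}{\frac{-2 + 0}{3 - 5} - 3} = -9 + \frac{1}{- \frac{2}{-2} - 3} = -9 + \frac{1}{\left(-2\right) \left(- \frac{1}{2}\right) - 3} = -9 + \frac{1}{1 - 3} = -9 + \frac{1}{-2} = -9 - \frac{1}{2} = - \frac{19}{2}$)
$J{\left(3 \right)} \left(F{\left(x{\left(1 \right)} \right)} - 66\right) = 3^{2} \left(- \frac{19}{2} - 66\right) = 9 \left(- \frac{151}{2}\right) = - \frac{1359}{2}$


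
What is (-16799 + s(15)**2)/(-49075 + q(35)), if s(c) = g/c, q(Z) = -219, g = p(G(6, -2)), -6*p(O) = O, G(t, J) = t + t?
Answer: 3779771/11091150 ≈ 0.34079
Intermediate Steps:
G(t, J) = 2*t
p(O) = -O/6
g = -2 (g = -6/3 = -1/6*12 = -2)
s(c) = -2/c
(-16799 + s(15)**2)/(-49075 + q(35)) = (-16799 + (-2/15)**2)/(-49075 - 219) = (-16799 + (-2*1/15)**2)/(-49294) = (-16799 + (-2/15)**2)*(-1/49294) = (-16799 + 4/225)*(-1/49294) = -3779771/225*(-1/49294) = 3779771/11091150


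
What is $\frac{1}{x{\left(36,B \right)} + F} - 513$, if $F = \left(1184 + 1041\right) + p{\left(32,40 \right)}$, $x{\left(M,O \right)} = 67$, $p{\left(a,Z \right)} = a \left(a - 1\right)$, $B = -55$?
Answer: $- \frac{1684691}{3284} \approx -513.0$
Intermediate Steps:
$p{\left(a,Z \right)} = a \left(-1 + a\right)$
$F = 3217$ ($F = \left(1184 + 1041\right) + 32 \left(-1 + 32\right) = 2225 + 32 \cdot 31 = 2225 + 992 = 3217$)
$\frac{1}{x{\left(36,B \right)} + F} - 513 = \frac{1}{67 + 3217} - 513 = \frac{1}{3284} - 513 = - \frac{1684691}{3284}$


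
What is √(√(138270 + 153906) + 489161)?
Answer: √(489161 + 12*√2029) ≈ 699.79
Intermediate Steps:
√(√(138270 + 153906) + 489161) = √(√292176 + 489161) = √(12*√2029 + 489161) = √(489161 + 12*√2029)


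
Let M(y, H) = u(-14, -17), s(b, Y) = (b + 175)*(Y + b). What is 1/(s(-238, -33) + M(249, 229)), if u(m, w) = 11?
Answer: 1/17084 ≈ 5.8534e-5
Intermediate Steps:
s(b, Y) = (175 + b)*(Y + b)
M(y, H) = 11
1/(s(-238, -33) + M(249, 229)) = 1/(((-238)² + 175*(-33) + 175*(-238) - 33*(-238)) + 11) = 1/((56644 - 5775 - 41650 + 7854) + 11) = 1/(17073 + 11) = 1/17084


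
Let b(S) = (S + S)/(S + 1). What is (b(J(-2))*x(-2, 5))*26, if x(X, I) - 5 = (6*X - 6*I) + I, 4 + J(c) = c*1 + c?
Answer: -13312/7 ≈ -1901.7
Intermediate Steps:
J(c) = -4 + 2*c (J(c) = -4 + (c*1 + c) = -4 + (c + c) = -4 + 2*c)
b(S) = 2*S/(1 + S) (b(S) = (2*S)/(1 + S) = 2*S/(1 + S))
x(X, I) = 5 - 5*I + 6*X (x(X, I) = 5 + ((6*X - 6*I) + I) = 5 + ((-6*I + 6*X) + I) = 5 + (-5*I + 6*X) = 5 - 5*I + 6*X)
(b(J(-2))*x(-2, 5))*26 = ((2*(-4 + 2*(-2))/(1 + (-4 + 2*(-2))))*(5 - 5*5 + 6*(-2)))*26 = ((2*(-4 - 4)/(1 + (-4 - 4)))*(5 - 25 - 12))*26 = ((2*(-8)/(1 - 8))*(-32))*26 = ((2*(-8)/(-7))*(-32))*26 = ((2*(-8)*(-⅐))*(-32))*26 = ((16/7)*(-32))*26 = -512/7*26 = -13312/7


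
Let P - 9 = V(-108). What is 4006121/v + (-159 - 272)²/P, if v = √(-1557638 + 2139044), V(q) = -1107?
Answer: -185761/1098 + 572303*√581406/83058 ≈ 5084.8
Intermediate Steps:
P = -1098 (P = 9 - 1107 = -1098)
v = √581406 ≈ 762.50
4006121/v + (-159 - 272)²/P = 4006121/(√581406) + (-159 - 272)²/(-1098) = 4006121*(√581406/581406) + (-431)²*(-1/1098) = 572303*√581406/83058 + 185761*(-1/1098) = 572303*√581406/83058 - 185761/1098 = -185761/1098 + 572303*√581406/83058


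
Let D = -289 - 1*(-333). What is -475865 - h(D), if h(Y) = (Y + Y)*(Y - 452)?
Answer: -439961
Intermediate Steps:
D = 44 (D = -289 + 333 = 44)
h(Y) = 2*Y*(-452 + Y) (h(Y) = (2*Y)*(-452 + Y) = 2*Y*(-452 + Y))
-475865 - h(D) = -475865 - 2*44*(-452 + 44) = -475865 - 2*44*(-408) = -475865 - 1*(-35904) = -475865 + 35904 = -439961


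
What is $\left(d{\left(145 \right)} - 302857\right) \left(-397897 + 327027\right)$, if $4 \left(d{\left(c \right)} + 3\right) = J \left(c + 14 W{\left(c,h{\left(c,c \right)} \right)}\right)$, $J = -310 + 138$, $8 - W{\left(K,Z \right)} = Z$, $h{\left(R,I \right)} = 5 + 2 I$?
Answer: $9661069270$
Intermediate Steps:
$W{\left(K,Z \right)} = 8 - Z$
$J = -172$
$d{\left(c \right)} = -1809 + 1161 c$ ($d{\left(c \right)} = -3 + \frac{\left(-172\right) \left(c + 14 \left(8 - \left(5 + 2 c\right)\right)\right)}{4} = -3 + \frac{\left(-172\right) \left(c + 14 \left(3 - 2 c\right)\right)}{4} = -3 + \frac{\left(-172\right) \left(c - \left(-42 + 28 c\right)\right)}{4} = -3 + \frac{\left(-172\right) \left(42 - 27 c\right)}{4} = -3 + \frac{-7224 + 4644 c}{4} = -3 + \left(-1806 + 1161 c\right) = -1809 + 1161 c$)
$\left(d{\left(145 \right)} - 302857\right) \left(-397897 + 327027\right) = \left(\left(-1809 + 1161 \cdot 145\right) - 302857\right) \left(-397897 + 327027\right) = \left(\left(-1809 + 168345\right) - 302857\right) \left(-70870\right) = \left(166536 - 302857\right) \left(-70870\right) = \left(-136321\right) \left(-70870\right) = 9661069270$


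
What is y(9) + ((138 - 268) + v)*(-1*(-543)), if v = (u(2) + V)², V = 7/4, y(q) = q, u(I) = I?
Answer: -1007121/16 ≈ -62945.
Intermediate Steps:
V = 7/4 (V = 7*(¼) = 7/4 ≈ 1.7500)
v = 225/16 (v = (2 + 7/4)² = (15/4)² = 225/16 ≈ 14.063)
y(9) + ((138 - 268) + v)*(-1*(-543)) = 9 + ((138 - 268) + 225/16)*(-1*(-543)) = 9 + (-130 + 225/16)*543 = 9 - 1855/16*543 = 9 - 1007265/16 = -1007121/16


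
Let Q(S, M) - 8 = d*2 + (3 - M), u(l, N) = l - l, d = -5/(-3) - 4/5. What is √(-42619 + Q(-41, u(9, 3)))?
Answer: I*√9586410/15 ≈ 206.41*I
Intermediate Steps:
d = 13/15 (d = -5*(-⅓) - 4*⅕ = 5/3 - ⅘ = 13/15 ≈ 0.86667)
u(l, N) = 0
Q(S, M) = 191/15 - M (Q(S, M) = 8 + ((13/15)*2 + (3 - M)) = 8 + (26/15 + (3 - M)) = 8 + (71/15 - M) = 191/15 - M)
√(-42619 + Q(-41, u(9, 3))) = √(-42619 + (191/15 - 1*0)) = √(-42619 + (191/15 + 0)) = √(-42619 + 191/15) = √(-639094/15) = I*√9586410/15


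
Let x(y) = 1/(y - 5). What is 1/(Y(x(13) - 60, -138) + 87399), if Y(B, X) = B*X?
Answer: 4/382647 ≈ 1.0453e-5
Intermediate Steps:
x(y) = 1/(-5 + y)
1/(Y(x(13) - 60, -138) + 87399) = 1/((1/(-5 + 13) - 60)*(-138) + 87399) = 1/((1/8 - 60)*(-138) + 87399) = 1/(-479/8*(-138) + 87399) = 1/(33051/4 + 87399) = 1/(382647/4) = 4/382647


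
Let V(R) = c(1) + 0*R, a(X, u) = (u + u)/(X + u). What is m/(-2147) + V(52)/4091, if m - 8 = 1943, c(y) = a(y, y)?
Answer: -7979394/8783377 ≈ -0.90847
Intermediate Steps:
a(X, u) = 2*u/(X + u) (a(X, u) = (2*u)/(X + u) = 2*u/(X + u))
c(y) = 1 (c(y) = 2*y/(y + y) = 2*y/((2*y)) = 2*y*(1/(2*y)) = 1)
m = 1951 (m = 8 + 1943 = 1951)
V(R) = 1 (V(R) = 1 + 0*R = 1 + 0 = 1)
m/(-2147) + V(52)/4091 = 1951/(-2147) + 1/4091 = 1951*(-1/2147) + 1*(1/4091) = -1951/2147 + 1/4091 = -7979394/8783377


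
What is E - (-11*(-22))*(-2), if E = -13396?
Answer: -12912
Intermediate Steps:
E - (-11*(-22))*(-2) = -13396 - (-11*(-22))*(-2) = -13396 - 242*(-2) = -13396 - 1*(-484) = -13396 + 484 = -12912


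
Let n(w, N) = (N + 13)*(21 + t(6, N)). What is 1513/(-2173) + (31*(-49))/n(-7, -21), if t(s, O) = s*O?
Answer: -653101/260760 ≈ -2.5046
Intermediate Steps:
t(s, O) = O*s
n(w, N) = (13 + N)*(21 + 6*N) (n(w, N) = (N + 13)*(21 + N*6) = (13 + N)*(21 + 6*N))
1513/(-2173) + (31*(-49))/n(-7, -21) = 1513/(-2173) + (31*(-49))/(273 + 6*(-21)² + 99*(-21)) = 1513*(-1/2173) - 1519/(273 + 6*441 - 2079) = -1513/2173 - 1519/(273 + 2646 - 2079) = -1513/2173 - 1519/840 = -1513/2173 - 1519*1/840 = -1513/2173 - 217/120 = -653101/260760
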